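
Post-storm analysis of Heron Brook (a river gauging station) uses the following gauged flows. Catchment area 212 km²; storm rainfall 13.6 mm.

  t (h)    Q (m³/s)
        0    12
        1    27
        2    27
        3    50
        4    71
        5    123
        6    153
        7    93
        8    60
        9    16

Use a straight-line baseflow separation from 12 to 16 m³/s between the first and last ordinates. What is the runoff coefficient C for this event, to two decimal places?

ΣQ_DR = 492.0 m³/s; V = ΣQ_DR·Δt = 1.771 × 10^6 m³.
Runoff depth d = V / A = 8.355 mm.
C = d / P = 8.355 / 13.6 = 0.61.

C ≈ 0.61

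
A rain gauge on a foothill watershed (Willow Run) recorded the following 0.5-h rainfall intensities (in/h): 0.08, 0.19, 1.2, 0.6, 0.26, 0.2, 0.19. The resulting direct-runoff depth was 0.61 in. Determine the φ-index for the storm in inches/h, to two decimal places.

φ ≈ 0.29 in/h

Only the 2 blocks with intensity above φ contribute runoff: 1.2, 0.6 in/h.
Σ(I−φ)·Δt = d  ⇒  (1.2+0.6 − 2φ)·0.5 = 0.61
φ = (1.800 − 0.61/0.5) / 2 = 0.29 in/h.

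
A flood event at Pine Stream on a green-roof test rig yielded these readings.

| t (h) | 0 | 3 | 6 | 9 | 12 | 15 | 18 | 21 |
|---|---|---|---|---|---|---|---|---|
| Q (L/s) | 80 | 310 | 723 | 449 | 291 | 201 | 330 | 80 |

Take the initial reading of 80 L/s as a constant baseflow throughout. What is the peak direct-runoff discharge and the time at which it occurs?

Q_p = 643.0 L/s at t = 6 h

Subtracting baseflow gives direct-runoff ordinates: 0.0, 230.0, 643.0, 369.0, 211.0, 121.0, 250.0, 0.0 L/s.
The maximum is 643.0 L/s, occurring at the reading for t = 6 h.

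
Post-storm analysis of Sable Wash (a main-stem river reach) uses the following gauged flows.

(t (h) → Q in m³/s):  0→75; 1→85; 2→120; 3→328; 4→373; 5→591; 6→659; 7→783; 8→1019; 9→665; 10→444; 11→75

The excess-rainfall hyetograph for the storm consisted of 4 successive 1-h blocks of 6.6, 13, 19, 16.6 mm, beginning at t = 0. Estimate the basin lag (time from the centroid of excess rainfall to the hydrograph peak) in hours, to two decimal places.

t_L ≈ 5.67 h

Centroid of excess rainfall: t_c = Σ P_i·t̄_i / ΣP_i = 2.3261 h (block centres at 0.5, 1.5, 2.5, 3.5 h).
Hydrograph peak occurs at t = 8 h, so basin lag t_L = 8 − 2.3261 = 5.67 h.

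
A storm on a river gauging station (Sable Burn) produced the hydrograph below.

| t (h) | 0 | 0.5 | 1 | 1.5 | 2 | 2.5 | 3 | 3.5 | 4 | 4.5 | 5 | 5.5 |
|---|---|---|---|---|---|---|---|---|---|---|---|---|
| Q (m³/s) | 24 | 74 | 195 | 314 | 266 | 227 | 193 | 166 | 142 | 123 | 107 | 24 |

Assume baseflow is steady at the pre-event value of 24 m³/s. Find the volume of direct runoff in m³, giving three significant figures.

Direct-runoff ordinates (Q − Q_b): 0.0, 50.0, 171.0, 290.0, 242.0, 203.0, 169.0, 142.0, 118.0, 99.0, 83.0, 0.0 m³/s.
ΣQ_DR = 1567 m³/s.
With Δt = 0.5 h = 1800 s, V = ΣQ_DR · Δt = 1567 × 1800 = 2.82 × 10^6 m³.

V ≈ 2.82 × 10^6 m³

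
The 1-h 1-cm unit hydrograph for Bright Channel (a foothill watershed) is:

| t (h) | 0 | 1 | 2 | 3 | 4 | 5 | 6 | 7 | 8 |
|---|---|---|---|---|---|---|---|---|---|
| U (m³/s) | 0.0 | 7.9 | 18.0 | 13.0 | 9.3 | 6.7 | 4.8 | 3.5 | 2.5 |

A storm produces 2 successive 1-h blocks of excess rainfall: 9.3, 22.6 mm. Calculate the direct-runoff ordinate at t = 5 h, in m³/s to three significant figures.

By discrete convolution, Q_j = Σ (P_i / 10 mm) · U_{j−i}.
At t = 5 h (j=5): Q = (9.3/10)·6.7 + (22.6/10)·9.3 = 27.2 m³/s.

Q ≈ 27.2 m³/s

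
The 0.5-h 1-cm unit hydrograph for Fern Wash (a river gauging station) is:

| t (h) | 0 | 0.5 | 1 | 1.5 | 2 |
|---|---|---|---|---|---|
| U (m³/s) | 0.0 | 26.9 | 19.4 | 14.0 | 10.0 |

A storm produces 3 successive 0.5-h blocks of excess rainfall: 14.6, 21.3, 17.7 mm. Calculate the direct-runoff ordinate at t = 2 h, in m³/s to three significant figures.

Q ≈ 78.8 m³/s

By discrete convolution, Q_j = Σ (P_i / 10 mm) · U_{j−i}.
At t = 2 h (j=4): Q = (14.6/10)·10.0 + (21.3/10)·14.0 + (17.7/10)·19.4 = 78.8 m³/s.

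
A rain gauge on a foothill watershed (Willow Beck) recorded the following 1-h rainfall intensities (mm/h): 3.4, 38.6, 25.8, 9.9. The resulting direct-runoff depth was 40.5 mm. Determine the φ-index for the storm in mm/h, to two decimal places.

φ ≈ 11.95 mm/h

Only the 2 blocks with intensity above φ contribute runoff: 38.6, 25.8 mm/h.
Σ(I−φ)·Δt = d  ⇒  (38.6+25.8 − 2φ)·1 = 40.5
φ = (64.40 − 40.5/1) / 2 = 11.95 mm/h.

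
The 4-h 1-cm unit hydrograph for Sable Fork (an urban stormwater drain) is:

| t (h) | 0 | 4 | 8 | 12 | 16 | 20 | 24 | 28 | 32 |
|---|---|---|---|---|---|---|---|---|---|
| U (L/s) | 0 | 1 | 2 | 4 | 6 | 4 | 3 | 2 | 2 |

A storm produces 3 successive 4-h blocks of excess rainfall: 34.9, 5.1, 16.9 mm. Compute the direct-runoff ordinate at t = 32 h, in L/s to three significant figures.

By discrete convolution, Q_j = Σ (P_i / 10 mm) · U_{j−i}.
At t = 32 h (j=8): Q = (34.9/10)·2 + (5.1/10)·2 + (16.9/10)·3 = 13.1 L/s.

Q ≈ 13.1 L/s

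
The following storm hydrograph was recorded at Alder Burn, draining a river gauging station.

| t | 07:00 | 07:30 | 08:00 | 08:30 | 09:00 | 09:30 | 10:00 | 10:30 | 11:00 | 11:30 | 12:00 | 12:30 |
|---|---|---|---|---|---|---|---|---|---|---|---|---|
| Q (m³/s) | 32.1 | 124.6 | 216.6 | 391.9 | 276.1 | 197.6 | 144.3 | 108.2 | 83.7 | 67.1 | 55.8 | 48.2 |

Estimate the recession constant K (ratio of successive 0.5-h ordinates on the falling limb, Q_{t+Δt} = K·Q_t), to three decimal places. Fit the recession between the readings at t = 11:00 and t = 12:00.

K ≈ 0.816

Using the recession-limb readings at t = 11:00 and t = 12:00: Q falls from 83.7 to 55.8 m³/s over 2 intervals.
K = (Q₂/Q₁)^(1/2) = (55.8/83.7)^(1/2) = 0.816.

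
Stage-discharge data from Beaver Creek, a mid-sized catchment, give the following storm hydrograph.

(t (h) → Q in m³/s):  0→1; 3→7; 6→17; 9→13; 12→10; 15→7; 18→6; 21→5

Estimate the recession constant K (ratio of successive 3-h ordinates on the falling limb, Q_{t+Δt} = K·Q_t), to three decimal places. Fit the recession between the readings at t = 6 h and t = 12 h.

K ≈ 0.767

Using the recession-limb readings at t = 6 h and t = 12 h: Q falls from 17 to 10 m³/s over 2 intervals.
K = (Q₂/Q₁)^(1/2) = (10/17)^(1/2) = 0.767.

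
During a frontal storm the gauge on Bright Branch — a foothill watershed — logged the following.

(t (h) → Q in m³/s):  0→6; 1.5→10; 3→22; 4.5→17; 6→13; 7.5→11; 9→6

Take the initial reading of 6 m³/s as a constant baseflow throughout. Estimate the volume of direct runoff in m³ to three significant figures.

V ≈ 2.32 × 10^5 m³

Direct-runoff ordinates (Q − Q_b): 0.0, 4.0, 16.0, 11.0, 7.0, 5.0, 0.0 m³/s.
ΣQ_DR = 43.00 m³/s.
With Δt = 1.5 h = 5400 s, V = ΣQ_DR · Δt = 43.00 × 5400 = 2.32 × 10^5 m³.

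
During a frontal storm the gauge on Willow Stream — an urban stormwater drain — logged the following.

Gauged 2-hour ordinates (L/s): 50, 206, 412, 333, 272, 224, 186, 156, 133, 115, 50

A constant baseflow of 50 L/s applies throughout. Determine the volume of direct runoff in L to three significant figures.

V ≈ 1.14 × 10^7 L

Direct-runoff ordinates (Q − Q_b): 0.0, 156.0, 362.0, 283.0, 222.0, 174.0, 136.0, 106.0, 83.0, 65.0, 0.0 L/s.
ΣQ_DR = 1587 L/s.
With Δt = 2 h = 7200 s, V = ΣQ_DR · Δt = 1587 × 7200 = 1.14 × 10^7 L.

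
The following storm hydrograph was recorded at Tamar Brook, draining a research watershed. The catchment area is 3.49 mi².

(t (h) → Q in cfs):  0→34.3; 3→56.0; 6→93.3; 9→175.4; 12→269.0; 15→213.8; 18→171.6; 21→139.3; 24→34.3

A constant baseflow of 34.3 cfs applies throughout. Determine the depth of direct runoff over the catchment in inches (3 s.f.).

d ≈ 1.17 in

Direct runoff: 0.0, 21.7, 59.0, 141.1, 234.7, 179.5, 137.3, 105.0, 0.0 cfs; ΣQ_DR = 878.3 cfs.
V = ΣQ_DR · Δt = 878.3 × 10800 s = 9.486 × 10^6 ft³.
Over A = 3.49 mi², depth = V / A = 1.17 in.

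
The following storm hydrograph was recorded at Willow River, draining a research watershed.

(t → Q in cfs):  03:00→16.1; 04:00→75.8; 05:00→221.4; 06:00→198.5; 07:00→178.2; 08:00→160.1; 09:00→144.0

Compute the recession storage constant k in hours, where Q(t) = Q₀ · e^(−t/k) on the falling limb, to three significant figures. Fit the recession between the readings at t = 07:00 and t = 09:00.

k ≈ 9.39 h

On the falling limb, Q drops from 178.2 to 144.0 cfs between t = 07:00 and t = 09:00 (Δt = 2 h).
k = −Δt / ln(Q₂/Q₁) = −2 / ln(144.0/178.2) = 9.39 h.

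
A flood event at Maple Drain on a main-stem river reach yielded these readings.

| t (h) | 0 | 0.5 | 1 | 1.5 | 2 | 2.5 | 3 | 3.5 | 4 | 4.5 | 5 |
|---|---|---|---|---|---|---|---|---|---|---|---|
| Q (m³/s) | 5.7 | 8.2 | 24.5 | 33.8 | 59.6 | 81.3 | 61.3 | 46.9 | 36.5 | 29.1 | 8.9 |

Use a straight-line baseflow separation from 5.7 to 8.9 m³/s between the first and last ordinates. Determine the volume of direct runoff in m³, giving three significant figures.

Direct-runoff ordinates (Q − Q_b): 0.00, 2.18, 18.16, 27.14, 52.62, 74.00, 53.68, 38.96, 28.24, 20.52, 0.00 m³/s.
ΣQ_DR = 315.5 m³/s.
With Δt = 0.5 h = 1800 s, V = ΣQ_DR · Δt = 315.5 × 1800 = 5.68 × 10^5 m³.

V ≈ 5.68 × 10^5 m³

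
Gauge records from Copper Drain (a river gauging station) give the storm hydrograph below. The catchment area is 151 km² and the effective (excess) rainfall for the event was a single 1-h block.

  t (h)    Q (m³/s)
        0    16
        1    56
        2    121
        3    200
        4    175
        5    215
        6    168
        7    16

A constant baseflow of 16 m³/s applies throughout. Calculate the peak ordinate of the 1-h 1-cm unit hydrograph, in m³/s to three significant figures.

Direct runoff: 0.0, 40.0, 105.0, 184.0, 159.0, 199.0, 152.0, 0.0 m³/s; ΣQ_DR = 839.0 m³/s, peak = 199.0 m³/s.
Runoff depth d = ΣQ_DR·Δt / A = 839.0 × 3600 / (151 km²) = 20.00 mm.
The 1-cm UH is the DRH scaled by (10 mm)/d, so U_p = 199.0 × 10/20.00 = 99.5 m³/s.

U_p ≈ 99.5 m³/s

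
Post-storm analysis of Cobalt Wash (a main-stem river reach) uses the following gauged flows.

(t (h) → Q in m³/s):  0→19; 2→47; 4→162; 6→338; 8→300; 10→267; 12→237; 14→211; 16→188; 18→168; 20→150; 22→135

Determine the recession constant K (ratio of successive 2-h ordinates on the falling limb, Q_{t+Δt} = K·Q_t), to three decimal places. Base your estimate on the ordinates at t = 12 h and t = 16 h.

Using the recession-limb readings at t = 12 h and t = 16 h: Q falls from 237 to 188 m³/s over 2 intervals.
K = (Q₂/Q₁)^(1/2) = (188/237)^(1/2) = 0.891.

K ≈ 0.891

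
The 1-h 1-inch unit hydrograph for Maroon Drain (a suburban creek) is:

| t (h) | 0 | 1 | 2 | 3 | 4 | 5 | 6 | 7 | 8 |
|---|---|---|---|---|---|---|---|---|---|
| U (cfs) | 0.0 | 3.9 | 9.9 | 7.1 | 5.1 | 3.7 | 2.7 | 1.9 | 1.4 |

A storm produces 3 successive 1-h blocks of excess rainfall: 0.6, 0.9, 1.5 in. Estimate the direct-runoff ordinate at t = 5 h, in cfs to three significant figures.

Q ≈ 17.5 cfs

By discrete convolution, Q_j = Σ (P_i / 1 in) · U_{j−i}.
At t = 5 h (j=5): Q = (0.6/1)·3.7 + (0.9/1)·5.1 + (1.5/1)·7.1 = 17.5 cfs.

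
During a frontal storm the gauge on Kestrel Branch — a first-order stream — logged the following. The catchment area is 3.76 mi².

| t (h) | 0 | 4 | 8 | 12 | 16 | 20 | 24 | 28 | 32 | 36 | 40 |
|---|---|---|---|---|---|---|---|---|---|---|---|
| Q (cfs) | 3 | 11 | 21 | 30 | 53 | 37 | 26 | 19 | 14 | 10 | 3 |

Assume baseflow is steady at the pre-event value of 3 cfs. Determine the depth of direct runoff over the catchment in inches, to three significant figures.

d ≈ 0.320 in

Direct runoff: 0.0, 8.0, 18.0, 27.0, 50.0, 34.0, 23.0, 16.0, 11.0, 7.0, 0.0 cfs; ΣQ_DR = 194.0 cfs.
V = ΣQ_DR · Δt = 194.0 × 14400 s = 2.794 × 10^6 ft³.
Over A = 3.76 mi², depth = V / A = 0.320 in.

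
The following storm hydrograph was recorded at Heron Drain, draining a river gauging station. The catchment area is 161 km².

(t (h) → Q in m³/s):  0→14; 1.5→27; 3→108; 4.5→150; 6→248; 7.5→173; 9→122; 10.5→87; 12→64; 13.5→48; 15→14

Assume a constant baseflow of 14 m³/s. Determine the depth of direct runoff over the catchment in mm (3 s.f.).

d ≈ 30.2 mm

Direct runoff: 0.0, 13.0, 94.0, 136.0, 234.0, 159.0, 108.0, 73.0, 50.0, 34.0, 0.0 m³/s; ΣQ_DR = 901.0 m³/s.
V = ΣQ_DR · Δt = 901.0 × 5400 s = 4.865 × 10^6 m³.
Over A = 161 km², depth = V / A = 30.2 mm.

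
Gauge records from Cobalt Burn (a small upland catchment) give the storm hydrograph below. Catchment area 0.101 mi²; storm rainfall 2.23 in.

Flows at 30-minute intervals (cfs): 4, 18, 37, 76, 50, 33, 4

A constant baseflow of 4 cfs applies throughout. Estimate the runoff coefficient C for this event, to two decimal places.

C ≈ 0.67

ΣQ_DR = 194.0 cfs; V = ΣQ_DR·Δt = 3.492 × 10^5 ft³.
Runoff depth d = V / A = 1.488 in.
C = d / P = 1.488 / 2.23 = 0.67.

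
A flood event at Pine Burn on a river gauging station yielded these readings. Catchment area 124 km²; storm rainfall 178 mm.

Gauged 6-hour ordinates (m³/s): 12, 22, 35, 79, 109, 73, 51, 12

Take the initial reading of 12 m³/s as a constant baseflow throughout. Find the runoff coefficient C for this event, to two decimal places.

C ≈ 0.29

ΣQ_DR = 297.0 m³/s; V = ΣQ_DR·Δt = 6.415 × 10^6 m³.
Runoff depth d = V / A = 51.74 mm.
C = d / P = 51.74 / 178 = 0.29.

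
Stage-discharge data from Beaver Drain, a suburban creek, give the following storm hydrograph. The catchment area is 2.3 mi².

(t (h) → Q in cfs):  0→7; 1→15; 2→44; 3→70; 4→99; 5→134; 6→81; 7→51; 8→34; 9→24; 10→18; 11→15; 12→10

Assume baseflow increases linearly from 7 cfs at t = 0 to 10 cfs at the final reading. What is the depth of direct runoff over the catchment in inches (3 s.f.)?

d ≈ 0.331 in

Direct runoff: 0.00, 7.75, 36.50, 62.25, 91.00, 125.75, 72.50, 42.25, 25.00, 14.75, 8.50, 5.25, 0.00 cfs; ΣQ_DR = 491.5 cfs.
V = ΣQ_DR · Δt = 491.5 × 3600 s = 1.769 × 10^6 ft³.
Over A = 2.3 mi², depth = V / A = 0.331 in.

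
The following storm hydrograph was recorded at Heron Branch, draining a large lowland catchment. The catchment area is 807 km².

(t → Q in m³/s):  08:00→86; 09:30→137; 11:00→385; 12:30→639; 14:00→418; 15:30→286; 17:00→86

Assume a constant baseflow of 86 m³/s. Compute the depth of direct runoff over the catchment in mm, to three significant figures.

d ≈ 9.60 mm

Direct runoff: 0.0, 51.0, 299.0, 553.0, 332.0, 200.0, 0.0 m³/s; ΣQ_DR = 1435 m³/s.
V = ΣQ_DR · Δt = 1435 × 5400 s = 7.749 × 10^6 m³.
Over A = 807 km², depth = V / A = 9.60 mm.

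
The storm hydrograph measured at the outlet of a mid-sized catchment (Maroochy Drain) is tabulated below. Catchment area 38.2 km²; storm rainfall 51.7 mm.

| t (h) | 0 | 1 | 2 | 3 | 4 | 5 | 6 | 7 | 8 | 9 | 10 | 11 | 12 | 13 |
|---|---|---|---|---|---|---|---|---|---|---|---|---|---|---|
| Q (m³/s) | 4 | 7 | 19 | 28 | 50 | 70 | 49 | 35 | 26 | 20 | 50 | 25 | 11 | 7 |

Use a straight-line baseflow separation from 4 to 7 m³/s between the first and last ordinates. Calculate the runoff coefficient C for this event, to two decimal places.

C ≈ 0.59

ΣQ_DR = 324.0 m³/s; V = ΣQ_DR·Δt = 1.166 × 10^6 m³.
Runoff depth d = V / A = 30.53 mm.
C = d / P = 30.53 / 51.7 = 0.59.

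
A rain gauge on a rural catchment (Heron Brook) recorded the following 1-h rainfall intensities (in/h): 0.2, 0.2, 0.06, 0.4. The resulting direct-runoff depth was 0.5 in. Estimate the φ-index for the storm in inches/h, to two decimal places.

Only the 3 blocks with intensity above φ contribute runoff: 0.2, 0.2, 0.4 in/h.
Σ(I−φ)·Δt = d  ⇒  (0.2+0.2+0.4 − 3φ)·1 = 0.5
φ = (0.8000 − 0.5/1) / 3 = 0.10 in/h.

φ ≈ 0.10 in/h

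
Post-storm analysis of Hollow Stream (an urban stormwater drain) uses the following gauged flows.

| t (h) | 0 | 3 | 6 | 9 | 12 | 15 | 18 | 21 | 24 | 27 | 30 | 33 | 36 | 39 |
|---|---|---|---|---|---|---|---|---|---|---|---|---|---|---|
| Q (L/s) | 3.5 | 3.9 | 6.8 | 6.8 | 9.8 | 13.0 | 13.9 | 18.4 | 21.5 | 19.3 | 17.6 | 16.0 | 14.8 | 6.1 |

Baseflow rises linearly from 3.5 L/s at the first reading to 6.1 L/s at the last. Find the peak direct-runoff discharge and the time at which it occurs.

Q_p = 16.40 L/s at t = 24 h

Subtracting baseflow gives direct-runoff ordinates: 0.00, 0.20, 2.90, 2.70, 5.50, 8.50, 9.20, 13.50, 16.40, 14.00, 12.10, 10.30, 8.90, 0.00 L/s.
The maximum is 16.40 L/s, occurring at the reading for t = 24 h.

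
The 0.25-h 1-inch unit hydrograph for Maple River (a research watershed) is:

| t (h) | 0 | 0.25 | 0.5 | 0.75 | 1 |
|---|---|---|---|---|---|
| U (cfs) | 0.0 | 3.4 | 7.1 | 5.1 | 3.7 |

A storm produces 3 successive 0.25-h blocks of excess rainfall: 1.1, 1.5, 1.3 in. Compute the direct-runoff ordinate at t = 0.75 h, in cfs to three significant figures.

By discrete convolution, Q_j = Σ (P_i / 1 in) · U_{j−i}.
At t = 0.75 h (j=3): Q = (1.1/1)·5.1 + (1.5/1)·7.1 + (1.3/1)·3.4 = 20.7 cfs.

Q ≈ 20.7 cfs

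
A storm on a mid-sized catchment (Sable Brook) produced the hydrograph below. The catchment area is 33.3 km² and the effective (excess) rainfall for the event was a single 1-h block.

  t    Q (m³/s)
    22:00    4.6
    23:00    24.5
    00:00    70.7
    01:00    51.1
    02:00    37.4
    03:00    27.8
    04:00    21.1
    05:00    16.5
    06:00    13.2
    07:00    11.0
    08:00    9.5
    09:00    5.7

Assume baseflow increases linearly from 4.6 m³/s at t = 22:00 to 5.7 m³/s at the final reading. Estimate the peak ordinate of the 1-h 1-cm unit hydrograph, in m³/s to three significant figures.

U_p ≈ 26.4 m³/s

Direct runoff: 0.00, 19.80, 65.90, 46.20, 32.40, 22.70, 15.90, 11.20, 7.80, 5.50, 3.90, 0.00 m³/s; ΣQ_DR = 231.3 m³/s, peak = 65.90 m³/s.
Runoff depth d = ΣQ_DR·Δt / A = 231.3 × 3600 / (33.3 km²) = 25.01 mm.
The 1-cm UH is the DRH scaled by (10 mm)/d, so U_p = 65.90 × 10/25.01 = 26.4 m³/s.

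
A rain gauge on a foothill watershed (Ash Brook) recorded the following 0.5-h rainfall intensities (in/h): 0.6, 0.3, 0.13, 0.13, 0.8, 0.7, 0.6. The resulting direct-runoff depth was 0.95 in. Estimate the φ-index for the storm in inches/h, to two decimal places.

φ ≈ 0.22 in/h

Only the 5 blocks with intensity above φ contribute runoff: 0.6, 0.3, 0.8, 0.7, 0.6 in/h.
Σ(I−φ)·Δt = d  ⇒  (0.6+0.3+0.8+0.7+0.6 − 5φ)·0.5 = 0.95
φ = (3.000 − 0.95/0.5) / 5 = 0.22 in/h.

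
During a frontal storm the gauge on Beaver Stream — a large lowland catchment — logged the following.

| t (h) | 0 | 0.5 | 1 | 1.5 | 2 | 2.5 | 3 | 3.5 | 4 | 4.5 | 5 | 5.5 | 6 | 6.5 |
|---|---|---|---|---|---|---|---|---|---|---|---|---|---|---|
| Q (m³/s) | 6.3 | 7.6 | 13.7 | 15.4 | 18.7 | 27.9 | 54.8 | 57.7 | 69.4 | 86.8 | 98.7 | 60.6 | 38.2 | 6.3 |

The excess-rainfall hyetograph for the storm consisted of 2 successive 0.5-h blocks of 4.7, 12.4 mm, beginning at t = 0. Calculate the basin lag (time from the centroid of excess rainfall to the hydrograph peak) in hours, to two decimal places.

Centroid of excess rainfall: t_c = Σ P_i·t̄_i / ΣP_i = 0.6126 h (block centres at 0.25, 0.75 h).
Hydrograph peak occurs at t = 5 h, so basin lag t_L = 5 − 0.6126 = 4.39 h.

t_L ≈ 4.39 h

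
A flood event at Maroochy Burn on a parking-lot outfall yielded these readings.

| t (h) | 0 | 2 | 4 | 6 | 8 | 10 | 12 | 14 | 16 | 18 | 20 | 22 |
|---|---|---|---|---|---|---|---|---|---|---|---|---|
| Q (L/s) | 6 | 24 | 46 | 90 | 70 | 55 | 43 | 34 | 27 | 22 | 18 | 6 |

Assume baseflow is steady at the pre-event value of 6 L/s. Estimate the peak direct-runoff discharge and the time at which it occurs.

Q_p = 84.0 L/s at t = 6 h

Subtracting baseflow gives direct-runoff ordinates: 0.0, 18.0, 40.0, 84.0, 64.0, 49.0, 37.0, 28.0, 21.0, 16.0, 12.0, 0.0 L/s.
The maximum is 84.0 L/s, occurring at the reading for t = 6 h.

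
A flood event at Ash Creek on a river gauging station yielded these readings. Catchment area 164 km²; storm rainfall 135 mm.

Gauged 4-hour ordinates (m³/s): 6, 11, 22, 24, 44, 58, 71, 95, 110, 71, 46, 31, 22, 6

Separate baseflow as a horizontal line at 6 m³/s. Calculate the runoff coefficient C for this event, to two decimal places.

C ≈ 0.35

ΣQ_DR = 533.0 m³/s; V = ΣQ_DR·Δt = 7.675 × 10^6 m³.
Runoff depth d = V / A = 46.80 mm.
C = d / P = 46.80 / 135 = 0.35.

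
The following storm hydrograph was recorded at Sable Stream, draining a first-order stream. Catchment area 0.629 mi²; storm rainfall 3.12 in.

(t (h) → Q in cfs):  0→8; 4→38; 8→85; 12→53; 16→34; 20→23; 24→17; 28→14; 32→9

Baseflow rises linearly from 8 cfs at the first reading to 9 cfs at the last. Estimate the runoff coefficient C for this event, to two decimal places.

C ≈ 0.65

ΣQ_DR = 204.5 cfs; V = ΣQ_DR·Δt = 2.945 × 10^6 ft³.
Runoff depth d = V / A = 2.015 in.
C = d / P = 2.015 / 3.12 = 0.65.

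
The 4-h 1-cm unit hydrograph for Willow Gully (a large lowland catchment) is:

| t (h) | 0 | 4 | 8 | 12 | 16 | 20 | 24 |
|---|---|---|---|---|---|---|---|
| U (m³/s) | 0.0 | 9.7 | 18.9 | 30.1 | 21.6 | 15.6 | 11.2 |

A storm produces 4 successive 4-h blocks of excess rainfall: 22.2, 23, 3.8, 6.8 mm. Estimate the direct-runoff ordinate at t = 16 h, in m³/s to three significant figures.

By discrete convolution, Q_j = Σ (P_i / 10 mm) · U_{j−i}.
At t = 16 h (j=4): Q = (22.2/10)·21.6 + (23/10)·30.1 + (3.8/10)·18.9 + (6.8/10)·9.7 = 131 m³/s.

Q ≈ 131 m³/s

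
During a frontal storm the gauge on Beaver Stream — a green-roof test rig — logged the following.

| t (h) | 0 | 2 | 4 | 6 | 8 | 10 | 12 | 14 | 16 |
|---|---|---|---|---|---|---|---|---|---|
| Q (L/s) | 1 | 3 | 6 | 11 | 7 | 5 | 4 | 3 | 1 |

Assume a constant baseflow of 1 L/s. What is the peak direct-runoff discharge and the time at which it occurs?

Q_p = 10.0 L/s at t = 6 h

Subtracting baseflow gives direct-runoff ordinates: 0.0, 2.0, 5.0, 10.0, 6.0, 4.0, 3.0, 2.0, 0.0 L/s.
The maximum is 10.0 L/s, occurring at the reading for t = 6 h.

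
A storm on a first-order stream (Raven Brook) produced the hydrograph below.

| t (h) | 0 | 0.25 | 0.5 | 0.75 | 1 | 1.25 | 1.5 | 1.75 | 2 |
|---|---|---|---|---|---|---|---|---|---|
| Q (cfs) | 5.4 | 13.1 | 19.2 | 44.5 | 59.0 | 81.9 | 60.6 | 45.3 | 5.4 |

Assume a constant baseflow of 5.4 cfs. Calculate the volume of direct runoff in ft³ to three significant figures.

V ≈ 2.57 × 10^5 ft³

Direct-runoff ordinates (Q − Q_b): 0.0, 7.7, 13.8, 39.1, 53.6, 76.5, 55.2, 39.9, 0.0 cfs.
ΣQ_DR = 285.8 cfs.
With Δt = 0.25 h = 900 s, V = ΣQ_DR · Δt = 285.8 × 900 = 2.57 × 10^5 ft³.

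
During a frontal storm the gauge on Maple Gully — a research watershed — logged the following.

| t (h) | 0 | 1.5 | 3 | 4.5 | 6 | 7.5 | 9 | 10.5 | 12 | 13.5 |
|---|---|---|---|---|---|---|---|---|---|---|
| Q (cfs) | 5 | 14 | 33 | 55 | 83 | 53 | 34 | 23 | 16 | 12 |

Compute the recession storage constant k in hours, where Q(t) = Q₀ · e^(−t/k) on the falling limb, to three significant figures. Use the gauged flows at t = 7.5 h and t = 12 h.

k ≈ 3.76 h

On the falling limb, Q drops from 53 to 16 cfs between t = 7.5 h and t = 12 h (Δt = 4.5 h).
k = −Δt / ln(Q₂/Q₁) = −4.5 / ln(16/53) = 3.76 h.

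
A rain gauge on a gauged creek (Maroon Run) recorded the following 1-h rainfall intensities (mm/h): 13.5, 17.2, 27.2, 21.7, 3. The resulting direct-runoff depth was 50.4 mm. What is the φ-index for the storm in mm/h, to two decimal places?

φ ≈ 7.30 mm/h

Only the 4 blocks with intensity above φ contribute runoff: 13.5, 17.2, 27.2, 21.7 mm/h.
Σ(I−φ)·Δt = d  ⇒  (13.5+17.2+27.2+21.7 − 4φ)·1 = 50.4
φ = (79.60 − 50.4/1) / 4 = 7.30 mm/h.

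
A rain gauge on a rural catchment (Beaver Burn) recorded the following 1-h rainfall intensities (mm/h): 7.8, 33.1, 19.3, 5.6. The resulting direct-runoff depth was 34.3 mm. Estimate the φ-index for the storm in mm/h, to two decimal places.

Only the 2 blocks with intensity above φ contribute runoff: 33.1, 19.3 mm/h.
Σ(I−φ)·Δt = d  ⇒  (33.1+19.3 − 2φ)·1 = 34.3
φ = (52.40 − 34.3/1) / 2 = 9.05 mm/h.

φ ≈ 9.05 mm/h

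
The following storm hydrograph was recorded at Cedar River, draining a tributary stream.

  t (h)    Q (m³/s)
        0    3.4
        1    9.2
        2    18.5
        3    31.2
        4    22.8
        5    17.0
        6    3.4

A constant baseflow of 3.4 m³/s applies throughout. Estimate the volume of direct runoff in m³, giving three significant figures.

Direct-runoff ordinates (Q − Q_b): 0.0, 5.8, 15.1, 27.8, 19.4, 13.6, 0.0 m³/s.
ΣQ_DR = 81.70 m³/s.
With Δt = 1 h = 3600 s, V = ΣQ_DR · Δt = 81.70 × 3600 = 2.94 × 10^5 m³.

V ≈ 2.94 × 10^5 m³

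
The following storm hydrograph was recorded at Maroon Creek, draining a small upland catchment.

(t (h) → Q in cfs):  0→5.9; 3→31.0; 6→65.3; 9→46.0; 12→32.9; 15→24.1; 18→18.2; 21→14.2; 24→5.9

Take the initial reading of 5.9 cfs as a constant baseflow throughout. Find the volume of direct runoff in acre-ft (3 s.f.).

V ≈ 47.2 acre-ft

Direct-runoff ordinates (Q − Q_b): 0.0, 25.1, 59.4, 40.1, 27.0, 18.2, 12.3, 8.3, 0.0 cfs.
ΣQ_DR = 190.4 cfs.
With Δt = 3 h = 10800 s, V = ΣQ_DR · Δt = 190.4 × 10800 = 2.06 × 10^6 ft³ = 47.2 acre-ft.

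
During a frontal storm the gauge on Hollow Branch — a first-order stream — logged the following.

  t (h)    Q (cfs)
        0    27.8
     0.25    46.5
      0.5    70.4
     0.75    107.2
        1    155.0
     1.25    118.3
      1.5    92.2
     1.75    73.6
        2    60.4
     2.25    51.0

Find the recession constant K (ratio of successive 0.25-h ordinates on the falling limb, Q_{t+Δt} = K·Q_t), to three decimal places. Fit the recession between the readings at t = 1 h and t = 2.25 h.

Using the recession-limb readings at t = 1 h and t = 2.25 h: Q falls from 155.0 to 51.0 cfs over 5 intervals.
K = (Q₂/Q₁)^(1/5) = (51.0/155.0)^(1/5) = 0.801.

K ≈ 0.801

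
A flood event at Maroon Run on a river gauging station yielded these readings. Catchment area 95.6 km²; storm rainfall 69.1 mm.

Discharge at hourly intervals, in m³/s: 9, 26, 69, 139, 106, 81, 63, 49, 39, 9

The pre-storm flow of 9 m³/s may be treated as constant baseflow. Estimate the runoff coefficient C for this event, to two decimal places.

C ≈ 0.27

ΣQ_DR = 500.0 m³/s; V = ΣQ_DR·Δt = 1.800 × 10^6 m³.
Runoff depth d = V / A = 18.83 mm.
C = d / P = 18.83 / 69.1 = 0.27.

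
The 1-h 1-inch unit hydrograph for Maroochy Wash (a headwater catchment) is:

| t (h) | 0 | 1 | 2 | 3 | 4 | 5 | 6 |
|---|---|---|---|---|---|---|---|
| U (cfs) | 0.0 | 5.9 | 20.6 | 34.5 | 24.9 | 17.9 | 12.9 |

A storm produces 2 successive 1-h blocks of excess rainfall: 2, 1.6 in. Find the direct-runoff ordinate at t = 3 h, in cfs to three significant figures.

By discrete convolution, Q_j = Σ (P_i / 1 in) · U_{j−i}.
At t = 3 h (j=3): Q = (2/1)·34.5 + (1.6/1)·20.6 = 102 cfs.

Q ≈ 102 cfs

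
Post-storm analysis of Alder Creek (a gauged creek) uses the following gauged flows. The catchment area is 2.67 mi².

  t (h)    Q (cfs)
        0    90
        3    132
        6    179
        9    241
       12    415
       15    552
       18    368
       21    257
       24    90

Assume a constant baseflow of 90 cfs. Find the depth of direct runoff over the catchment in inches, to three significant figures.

Direct runoff: 0.0, 42.0, 89.0, 151.0, 325.0, 462.0, 278.0, 167.0, 0.0 cfs; ΣQ_DR = 1514 cfs.
V = ΣQ_DR · Δt = 1514 × 10800 s = 1.635 × 10^7 ft³.
Over A = 2.67 mi², depth = V / A = 2.64 in.

d ≈ 2.64 in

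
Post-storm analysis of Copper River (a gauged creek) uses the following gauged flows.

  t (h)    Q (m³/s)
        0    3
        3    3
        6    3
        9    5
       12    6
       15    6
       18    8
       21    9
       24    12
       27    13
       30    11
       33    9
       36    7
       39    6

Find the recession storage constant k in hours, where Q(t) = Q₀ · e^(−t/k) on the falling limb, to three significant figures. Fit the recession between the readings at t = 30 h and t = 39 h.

k ≈ 14.8 h

On the falling limb, Q drops from 11 to 6 m³/s between t = 30 h and t = 39 h (Δt = 9 h).
k = −Δt / ln(Q₂/Q₁) = −9 / ln(6/11) = 14.8 h.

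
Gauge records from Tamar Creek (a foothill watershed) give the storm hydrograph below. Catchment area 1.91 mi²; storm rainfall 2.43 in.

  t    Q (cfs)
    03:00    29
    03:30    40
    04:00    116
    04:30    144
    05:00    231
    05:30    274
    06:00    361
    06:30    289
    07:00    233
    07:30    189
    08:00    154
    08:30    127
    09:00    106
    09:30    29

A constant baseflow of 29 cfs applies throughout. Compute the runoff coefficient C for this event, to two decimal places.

ΣQ_DR = 1916 cfs; V = ΣQ_DR·Δt = 3.449 × 10^6 ft³.
Runoff depth d = V / A = 0.7772 in.
C = d / P = 0.7772 / 2.43 = 0.32.

C ≈ 0.32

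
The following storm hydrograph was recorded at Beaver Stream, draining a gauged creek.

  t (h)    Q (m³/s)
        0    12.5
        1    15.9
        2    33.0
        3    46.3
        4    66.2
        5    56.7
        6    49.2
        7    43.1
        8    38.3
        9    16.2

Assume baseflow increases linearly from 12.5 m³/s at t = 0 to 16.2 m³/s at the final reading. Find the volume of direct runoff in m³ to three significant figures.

Direct-runoff ordinates (Q − Q_b): 0.00, 2.99, 19.68, 32.57, 52.06, 42.14, 34.23, 27.72, 22.51, 0.00 m³/s.
ΣQ_DR = 233.9 m³/s.
With Δt = 1 h = 3600 s, V = ΣQ_DR · Δt = 233.9 × 3600 = 8.42 × 10^5 m³.

V ≈ 8.42 × 10^5 m³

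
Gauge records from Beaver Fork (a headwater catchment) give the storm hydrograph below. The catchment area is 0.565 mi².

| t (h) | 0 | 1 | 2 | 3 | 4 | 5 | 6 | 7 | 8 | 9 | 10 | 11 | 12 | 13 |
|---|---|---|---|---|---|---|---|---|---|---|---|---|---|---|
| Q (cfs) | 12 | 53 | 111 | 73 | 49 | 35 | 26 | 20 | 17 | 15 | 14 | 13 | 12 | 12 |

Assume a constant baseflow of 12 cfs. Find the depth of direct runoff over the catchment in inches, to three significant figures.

d ≈ 0.806 in

Direct runoff: 0.0, 41.0, 99.0, 61.0, 37.0, 23.0, 14.0, 8.0, 5.0, 3.0, 2.0, 1.0, 0.0, 0.0 cfs; ΣQ_DR = 294.0 cfs.
V = ΣQ_DR · Δt = 294.0 × 3600 s = 1.058 × 10^6 ft³.
Over A = 0.565 mi², depth = V / A = 0.806 in.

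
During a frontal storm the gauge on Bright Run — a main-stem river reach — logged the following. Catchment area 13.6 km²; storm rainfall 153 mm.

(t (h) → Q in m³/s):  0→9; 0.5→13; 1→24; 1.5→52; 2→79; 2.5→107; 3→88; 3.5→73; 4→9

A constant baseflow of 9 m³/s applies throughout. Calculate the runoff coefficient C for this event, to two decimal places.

C ≈ 0.32

ΣQ_DR = 373.0 m³/s; V = ΣQ_DR·Δt = 6.714 × 10^5 m³.
Runoff depth d = V / A = 49.37 mm.
C = d / P = 49.37 / 153 = 0.32.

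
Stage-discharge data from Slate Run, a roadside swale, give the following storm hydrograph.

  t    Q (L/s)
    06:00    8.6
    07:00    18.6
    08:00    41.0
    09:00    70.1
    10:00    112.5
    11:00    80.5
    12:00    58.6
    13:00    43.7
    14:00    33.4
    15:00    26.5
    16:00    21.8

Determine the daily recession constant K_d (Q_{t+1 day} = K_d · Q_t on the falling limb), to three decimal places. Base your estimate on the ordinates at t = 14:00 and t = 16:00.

K_d ≈ 0.006

Between t = 14:00 and t = 16:00 the flow falls from 33.4 to 21.8 L/s over 2×1 h = 2 h.
Per-interval ratio K = (21.8/33.4)^(1/2) = 0.8079; K_d = K^(24/1) = 0.006.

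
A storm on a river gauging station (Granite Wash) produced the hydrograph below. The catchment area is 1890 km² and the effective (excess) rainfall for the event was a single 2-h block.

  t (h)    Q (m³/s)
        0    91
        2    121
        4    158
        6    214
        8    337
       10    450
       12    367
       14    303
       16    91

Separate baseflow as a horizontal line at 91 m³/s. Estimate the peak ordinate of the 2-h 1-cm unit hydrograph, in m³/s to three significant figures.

Direct runoff: 0.0, 30.0, 67.0, 123.0, 246.0, 359.0, 276.0, 212.0, 0.0 m³/s; ΣQ_DR = 1313 m³/s, peak = 359.0 m³/s.
Runoff depth d = ΣQ_DR·Δt / A = 1313 × 7200 / (1890 km²) = 5.002 mm.
The 1-cm UH is the DRH scaled by (10 mm)/d, so U_p = 359.0 × 10/5.002 = 718 m³/s.

U_p ≈ 718 m³/s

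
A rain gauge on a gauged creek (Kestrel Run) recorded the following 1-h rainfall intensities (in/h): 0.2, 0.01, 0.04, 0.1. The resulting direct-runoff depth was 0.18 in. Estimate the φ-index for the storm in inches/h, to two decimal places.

Only the 2 blocks with intensity above φ contribute runoff: 0.2, 0.1 in/h.
Σ(I−φ)·Δt = d  ⇒  (0.2+0.1 − 2φ)·1 = 0.18
φ = (0.3000 − 0.18/1) / 2 = 0.06 in/h.

φ ≈ 0.06 in/h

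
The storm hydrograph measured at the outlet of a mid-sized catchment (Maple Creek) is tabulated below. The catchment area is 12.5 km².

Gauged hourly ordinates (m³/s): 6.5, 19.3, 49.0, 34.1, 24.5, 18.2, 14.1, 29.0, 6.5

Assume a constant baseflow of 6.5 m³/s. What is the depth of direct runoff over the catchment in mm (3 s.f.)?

Direct runoff: 0.0, 12.8, 42.5, 27.6, 18.0, 11.7, 7.6, 22.5, 0.0 m³/s; ΣQ_DR = 142.7 m³/s.
V = ΣQ_DR · Δt = 142.7 × 3600 s = 5.137 × 10^5 m³.
Over A = 12.5 km², depth = V / A = 41.1 mm.

d ≈ 41.1 mm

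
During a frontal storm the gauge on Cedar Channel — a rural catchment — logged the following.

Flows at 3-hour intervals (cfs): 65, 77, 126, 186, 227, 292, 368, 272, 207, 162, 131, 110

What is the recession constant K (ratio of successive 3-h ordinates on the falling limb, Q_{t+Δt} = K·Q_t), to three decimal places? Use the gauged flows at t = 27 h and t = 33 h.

K ≈ 0.824

Using the recession-limb readings at t = 27 h and t = 33 h: Q falls from 162 to 110 cfs over 2 intervals.
K = (Q₂/Q₁)^(1/2) = (110/162)^(1/2) = 0.824.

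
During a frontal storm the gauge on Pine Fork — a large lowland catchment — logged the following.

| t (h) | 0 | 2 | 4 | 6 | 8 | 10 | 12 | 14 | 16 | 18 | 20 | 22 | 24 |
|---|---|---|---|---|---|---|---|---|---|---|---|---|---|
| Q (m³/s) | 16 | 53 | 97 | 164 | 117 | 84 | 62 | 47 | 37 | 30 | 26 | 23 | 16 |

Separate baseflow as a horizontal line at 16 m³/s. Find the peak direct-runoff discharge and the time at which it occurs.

Subtracting baseflow gives direct-runoff ordinates: 0.0, 37.0, 81.0, 148.0, 101.0, 68.0, 46.0, 31.0, 21.0, 14.0, 10.0, 7.0, 0.0 m³/s.
The maximum is 148.0 m³/s, occurring at the reading for t = 6 h.

Q_p = 148.0 m³/s at t = 6 h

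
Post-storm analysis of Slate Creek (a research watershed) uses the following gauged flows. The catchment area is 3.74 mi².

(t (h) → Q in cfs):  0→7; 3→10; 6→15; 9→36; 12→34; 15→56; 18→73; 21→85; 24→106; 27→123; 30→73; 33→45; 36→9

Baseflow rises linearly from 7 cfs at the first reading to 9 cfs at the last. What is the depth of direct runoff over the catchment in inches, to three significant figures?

Direct runoff: 0.00, 2.83, 7.67, 28.50, 26.33, 48.17, 65.00, 76.83, 97.67, 114.50, 64.33, 36.17, 0.00 cfs; ΣQ_DR = 568.0 cfs.
V = ΣQ_DR · Δt = 568.0 × 10800 s = 6.134 × 10^6 ft³.
Over A = 3.74 mi², depth = V / A = 0.706 in.

d ≈ 0.706 in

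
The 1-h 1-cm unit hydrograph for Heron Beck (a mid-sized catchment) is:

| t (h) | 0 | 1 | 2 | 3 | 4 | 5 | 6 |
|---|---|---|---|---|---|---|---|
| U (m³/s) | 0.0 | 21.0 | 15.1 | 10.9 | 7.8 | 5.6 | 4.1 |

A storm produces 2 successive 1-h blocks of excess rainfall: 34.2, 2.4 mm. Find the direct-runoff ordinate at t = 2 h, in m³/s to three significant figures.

Q ≈ 56.7 m³/s

By discrete convolution, Q_j = Σ (P_i / 10 mm) · U_{j−i}.
At t = 2 h (j=2): Q = (34.2/10)·15.1 + (2.4/10)·21.0 = 56.7 m³/s.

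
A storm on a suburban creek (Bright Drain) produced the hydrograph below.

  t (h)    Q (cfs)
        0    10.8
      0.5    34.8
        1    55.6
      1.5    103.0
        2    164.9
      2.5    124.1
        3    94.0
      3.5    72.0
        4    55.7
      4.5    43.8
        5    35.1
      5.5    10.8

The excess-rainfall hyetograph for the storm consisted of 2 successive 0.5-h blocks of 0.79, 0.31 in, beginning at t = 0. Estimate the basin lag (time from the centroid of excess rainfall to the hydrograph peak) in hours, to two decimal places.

Centroid of excess rainfall: t_c = Σ P_i·t̄_i / ΣP_i = 0.3909 h (block centres at 0.25, 0.75 h).
Hydrograph peak occurs at t = 2 h, so basin lag t_L = 2 − 0.3909 = 1.61 h.

t_L ≈ 1.61 h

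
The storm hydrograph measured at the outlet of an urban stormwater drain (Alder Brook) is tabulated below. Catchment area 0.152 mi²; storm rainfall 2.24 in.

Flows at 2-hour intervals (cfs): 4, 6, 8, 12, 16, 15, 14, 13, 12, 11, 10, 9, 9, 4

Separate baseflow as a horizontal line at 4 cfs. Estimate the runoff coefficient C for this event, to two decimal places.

ΣQ_DR = 87.00 cfs; V = ΣQ_DR·Δt = 6.264 × 10^5 ft³.
Runoff depth d = V / A = 1.774 in.
C = d / P = 1.774 / 2.24 = 0.79.

C ≈ 0.79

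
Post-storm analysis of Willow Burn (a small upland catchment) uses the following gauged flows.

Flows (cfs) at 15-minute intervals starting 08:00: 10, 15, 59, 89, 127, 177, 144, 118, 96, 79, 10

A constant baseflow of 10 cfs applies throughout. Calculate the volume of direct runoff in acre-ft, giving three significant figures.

V ≈ 16.8 acre-ft

Direct-runoff ordinates (Q − Q_b): 0.0, 5.0, 49.0, 79.0, 117.0, 167.0, 134.0, 108.0, 86.0, 69.0, 0.0 cfs.
ΣQ_DR = 814.0 cfs.
With Δt = 0.25 h = 900 s, V = ΣQ_DR · Δt = 814.0 × 900 = 7.33 × 10^5 ft³ = 16.8 acre-ft.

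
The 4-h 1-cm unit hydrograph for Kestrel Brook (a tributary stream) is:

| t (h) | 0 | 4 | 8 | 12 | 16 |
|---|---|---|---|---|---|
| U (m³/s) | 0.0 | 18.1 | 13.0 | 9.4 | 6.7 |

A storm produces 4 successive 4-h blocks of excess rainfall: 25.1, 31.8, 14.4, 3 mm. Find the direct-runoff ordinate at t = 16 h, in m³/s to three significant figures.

By discrete convolution, Q_j = Σ (P_i / 10 mm) · U_{j−i}.
At t = 16 h (j=4): Q = (25.1/10)·6.7 + (31.8/10)·9.4 + (14.4/10)·13.0 + (3/10)·18.1 = 70.9 m³/s.

Q ≈ 70.9 m³/s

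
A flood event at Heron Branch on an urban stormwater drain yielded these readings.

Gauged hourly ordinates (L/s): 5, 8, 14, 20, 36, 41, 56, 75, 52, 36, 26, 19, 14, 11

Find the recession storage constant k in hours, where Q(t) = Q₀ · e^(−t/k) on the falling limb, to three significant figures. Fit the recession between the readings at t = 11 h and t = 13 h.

k ≈ 3.66 h

On the falling limb, Q drops from 19 to 11 L/s between t = 11 h and t = 13 h (Δt = 2 h).
k = −Δt / ln(Q₂/Q₁) = −2 / ln(11/19) = 3.66 h.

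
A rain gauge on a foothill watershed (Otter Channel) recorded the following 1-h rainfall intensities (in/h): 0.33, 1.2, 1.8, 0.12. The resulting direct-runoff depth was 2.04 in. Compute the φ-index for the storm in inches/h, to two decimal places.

φ ≈ 0.48 in/h

Only the 2 blocks with intensity above φ contribute runoff: 1.2, 1.8 in/h.
Σ(I−φ)·Δt = d  ⇒  (1.2+1.8 − 2φ)·1 = 2.04
φ = (3.000 − 2.04/1) / 2 = 0.48 in/h.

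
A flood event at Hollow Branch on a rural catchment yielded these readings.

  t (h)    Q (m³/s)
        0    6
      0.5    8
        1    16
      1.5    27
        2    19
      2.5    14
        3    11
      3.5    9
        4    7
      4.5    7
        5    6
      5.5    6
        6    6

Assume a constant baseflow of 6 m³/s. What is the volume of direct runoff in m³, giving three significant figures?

V ≈ 1.15 × 10^5 m³

Direct-runoff ordinates (Q − Q_b): 0.0, 2.0, 10.0, 21.0, 13.0, 8.0, 5.0, 3.0, 1.0, 1.0, 0.0, 0.0, 0.0 m³/s.
ΣQ_DR = 64.00 m³/s.
With Δt = 0.5 h = 1800 s, V = ΣQ_DR · Δt = 64.00 × 1800 = 1.15 × 10^5 m³.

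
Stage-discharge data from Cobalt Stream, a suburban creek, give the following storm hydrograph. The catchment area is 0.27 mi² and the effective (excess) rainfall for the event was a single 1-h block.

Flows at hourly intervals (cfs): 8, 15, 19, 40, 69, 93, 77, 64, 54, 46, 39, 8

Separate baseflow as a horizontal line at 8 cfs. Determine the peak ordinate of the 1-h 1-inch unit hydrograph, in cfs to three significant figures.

U_p ≈ 34.0 cfs

Direct runoff: 0.0, 7.0, 11.0, 32.0, 61.0, 85.0, 69.0, 56.0, 46.0, 38.0, 31.0, 0.0 cfs; ΣQ_DR = 436.0 cfs, peak = 85.0 cfs.
Runoff depth d = ΣQ_DR·Δt / A = 436.0 × 3600 / (0.27 mi²) = 2.502 in.
The 1-inch UH is the DRH scaled by (1 in)/d, so U_p = 85.0 × 1/2.502 = 34.0 cfs.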